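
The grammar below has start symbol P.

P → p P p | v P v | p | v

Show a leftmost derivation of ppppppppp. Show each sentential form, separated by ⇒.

P ⇒ pPp ⇒ ppPpp ⇒ pppPppp ⇒ ppppPpppp ⇒ ppppppppp

P ⇒ pPp   [P → p P p]
pPp ⇒ ppPpp   [P → p P p]
ppPpp ⇒ pppPppp   [P → p P p]
pppPppp ⇒ ppppPpppp   [P → p P p]
ppppPpppp ⇒ ppppppppp   [P → p]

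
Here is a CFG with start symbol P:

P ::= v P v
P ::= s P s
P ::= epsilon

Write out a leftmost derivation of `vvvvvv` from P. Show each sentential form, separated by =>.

P=>vPv=>vvPvv=>vvvPvvv=>vvvvvv

P => vPv   [P ::= v P v]
vPv => vvPvv   [P ::= v P v]
vvPvv => vvvPvvv   [P ::= v P v]
vvvPvvv => vvvvvv   [P ::= epsilon]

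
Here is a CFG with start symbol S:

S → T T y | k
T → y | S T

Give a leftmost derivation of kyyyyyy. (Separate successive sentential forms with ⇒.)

S ⇒ TTy ⇒ STTy ⇒ TTyTTy ⇒ STTyTTy ⇒ kTTyTTy ⇒ kyTyTTy ⇒ kyyyTTy ⇒ kyyyyTy ⇒ kyyyyyy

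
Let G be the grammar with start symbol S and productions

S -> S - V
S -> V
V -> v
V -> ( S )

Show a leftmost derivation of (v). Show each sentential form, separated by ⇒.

S ⇒ V ⇒ (S) ⇒ (V) ⇒ (v)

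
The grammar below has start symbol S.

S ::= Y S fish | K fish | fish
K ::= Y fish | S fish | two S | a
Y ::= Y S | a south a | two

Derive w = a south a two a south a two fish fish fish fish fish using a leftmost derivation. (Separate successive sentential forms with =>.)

S => Y S fish => a south a S fish => a south a Y S fish fish => a south a two S fish fish => a south a two Y S fish fish fish => a south a two a south a S fish fish fish => a south a two a south a Y S fish fish fish fish => a south a two a south a two S fish fish fish fish => a south a two a south a two fish fish fish fish fish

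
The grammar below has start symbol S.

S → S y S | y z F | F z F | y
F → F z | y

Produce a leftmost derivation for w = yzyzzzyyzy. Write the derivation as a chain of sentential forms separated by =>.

S => SyS   [S → S y S]
SyS => yzFyS   [S → y z F]
yzFyS => yzFzyS   [F → F z]
yzFzyS => yzFzzyS   [F → F z]
yzFzzyS => yzFzzzyS   [F → F z]
yzFzzzyS => yzyzzzyS   [F → y]
yzyzzzyS => yzyzzzyyzF   [S → y z F]
yzyzzzyyzF => yzyzzzyyzy   [F → y]

S => SyS => yzFyS => yzFzyS => yzFzzyS => yzFzzzyS => yzyzzzyS => yzyzzzyyzF => yzyzzzyyzy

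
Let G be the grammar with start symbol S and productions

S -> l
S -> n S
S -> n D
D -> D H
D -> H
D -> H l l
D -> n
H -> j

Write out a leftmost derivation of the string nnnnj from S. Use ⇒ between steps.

S ⇒ nS ⇒ nnS ⇒ nnnS ⇒ nnnnD ⇒ nnnnH ⇒ nnnnj

S ⇒ nS   [S -> n S]
nS ⇒ nnS   [S -> n S]
nnS ⇒ nnnS   [S -> n S]
nnnS ⇒ nnnnD   [S -> n D]
nnnnD ⇒ nnnnH   [D -> H]
nnnnH ⇒ nnnnj   [H -> j]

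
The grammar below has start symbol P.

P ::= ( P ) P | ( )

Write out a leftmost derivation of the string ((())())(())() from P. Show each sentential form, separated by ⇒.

P ⇒ (P)P ⇒ ((P)P)P ⇒ ((())P)P ⇒ ((())())P ⇒ ((())())(P)P ⇒ ((())())(())P ⇒ ((())())(())()

P ⇒ (P)P   [P ::= ( P ) P]
(P)P ⇒ ((P)P)P   [P ::= ( P ) P]
((P)P)P ⇒ ((())P)P   [P ::= ( )]
((())P)P ⇒ ((())())P   [P ::= ( )]
((())())P ⇒ ((())())(P)P   [P ::= ( P ) P]
((())())(P)P ⇒ ((())())(())P   [P ::= ( )]
((())())(())P ⇒ ((())())(())()   [P ::= ( )]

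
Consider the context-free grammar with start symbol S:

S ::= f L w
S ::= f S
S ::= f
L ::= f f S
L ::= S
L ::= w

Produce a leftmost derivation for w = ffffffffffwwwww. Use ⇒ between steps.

S ⇒ fLw ⇒ fSw ⇒ ffSw ⇒ fffSw ⇒ ffffLww ⇒ ffffffSww ⇒ fffffffLwww ⇒ fffffffffSwww ⇒ ffffffffffLwwww ⇒ ffffffffffwwwww

S ⇒ fLw   [S ::= f L w]
fLw ⇒ fSw   [L ::= S]
fSw ⇒ ffSw   [S ::= f S]
ffSw ⇒ fffSw   [S ::= f S]
fffSw ⇒ ffffLww   [S ::= f L w]
ffffLww ⇒ ffffffSww   [L ::= f f S]
ffffffSww ⇒ fffffffLwww   [S ::= f L w]
fffffffLwww ⇒ fffffffffSwww   [L ::= f f S]
fffffffffSwww ⇒ ffffffffffLwwww   [S ::= f L w]
ffffffffffLwwww ⇒ ffffffffffwwwww   [L ::= w]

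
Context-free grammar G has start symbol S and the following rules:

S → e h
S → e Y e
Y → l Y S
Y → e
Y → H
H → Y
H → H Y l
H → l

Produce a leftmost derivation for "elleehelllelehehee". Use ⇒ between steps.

S ⇒ eYe ⇒ elYSe ⇒ ellYSSe ⇒ elleSSe ⇒ elleehSe ⇒ elleeheYee ⇒ elleehelYSee ⇒ elleehellYSSee ⇒ elleehellHSSee ⇒ elleehellHYlSSee ⇒ elleehelllYlSSee ⇒ elleehelllelSSee ⇒ elleehelllelehSee ⇒ elleehelllelehehee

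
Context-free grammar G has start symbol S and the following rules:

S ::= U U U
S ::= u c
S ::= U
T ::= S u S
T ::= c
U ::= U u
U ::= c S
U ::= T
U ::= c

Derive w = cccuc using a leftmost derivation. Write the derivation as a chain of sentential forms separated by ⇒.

S ⇒ UUU   [S ::= U U U]
UUU ⇒ cUU   [U ::= c]
cUU ⇒ cTU   [U ::= T]
cTU ⇒ ccU   [T ::= c]
ccU ⇒ cccS   [U ::= c S]
cccS ⇒ cccuc   [S ::= u c]

S⇒UUU⇒cUU⇒cTU⇒ccU⇒cccS⇒cccuc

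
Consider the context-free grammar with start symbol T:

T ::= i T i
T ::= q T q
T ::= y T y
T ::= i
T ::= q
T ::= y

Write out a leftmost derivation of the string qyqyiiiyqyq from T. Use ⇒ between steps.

T⇒qTq⇒qyTyq⇒qyqTqyq⇒qyqyTyqyq⇒qyqyiTiyqyq⇒qyqyiiiyqyq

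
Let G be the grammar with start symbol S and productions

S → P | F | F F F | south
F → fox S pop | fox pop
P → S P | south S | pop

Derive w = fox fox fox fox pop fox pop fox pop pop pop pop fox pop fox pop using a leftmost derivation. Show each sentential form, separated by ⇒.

S ⇒ F F F ⇒ fox S pop F F ⇒ fox F pop F F ⇒ fox fox S pop pop F F ⇒ fox fox F pop pop F F ⇒ fox fox fox S pop pop pop F F ⇒ fox fox fox F F F pop pop pop F F ⇒ fox fox fox fox pop F F pop pop pop F F ⇒ fox fox fox fox pop fox pop F pop pop pop F F ⇒ fox fox fox fox pop fox pop fox pop pop pop pop F F ⇒ fox fox fox fox pop fox pop fox pop pop pop pop fox pop F ⇒ fox fox fox fox pop fox pop fox pop pop pop pop fox pop fox pop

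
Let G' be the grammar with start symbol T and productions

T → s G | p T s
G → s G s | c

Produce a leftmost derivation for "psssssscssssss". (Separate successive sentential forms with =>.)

T => pTs => psGs => pssGss => psssGsss => pssssGssss => psssssGsssss => pssssssGssssss => psssssscssssss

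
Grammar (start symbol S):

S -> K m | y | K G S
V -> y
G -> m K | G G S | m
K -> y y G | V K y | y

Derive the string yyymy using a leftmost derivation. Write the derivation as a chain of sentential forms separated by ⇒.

S ⇒ KGS   [S -> K G S]
KGS ⇒ VKyGS   [K -> V K y]
VKyGS ⇒ yKyGS   [V -> y]
yKyGS ⇒ yyyGS   [K -> y]
yyyGS ⇒ yyymS   [G -> m]
yyymS ⇒ yyymy   [S -> y]

S⇒KGS⇒VKyGS⇒yKyGS⇒yyyGS⇒yyymS⇒yyymy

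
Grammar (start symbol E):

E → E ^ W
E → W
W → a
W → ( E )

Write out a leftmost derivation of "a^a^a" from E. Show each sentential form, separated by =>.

E => E^W   [E → E ^ W]
E^W => E^W^W   [E → E ^ W]
E^W^W => W^W^W   [E → W]
W^W^W => a^W^W   [W → a]
a^W^W => a^a^W   [W → a]
a^a^W => a^a^a   [W → a]

E => E^W => E^W^W => W^W^W => a^W^W => a^a^W => a^a^a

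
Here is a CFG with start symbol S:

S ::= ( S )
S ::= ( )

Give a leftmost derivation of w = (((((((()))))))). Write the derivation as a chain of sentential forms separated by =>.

S => (S)   [S ::= ( S )]
(S) => ((S))   [S ::= ( S )]
((S)) => (((S)))   [S ::= ( S )]
(((S))) => ((((S))))   [S ::= ( S )]
((((S)))) => (((((S)))))   [S ::= ( S )]
(((((S))))) => ((((((S))))))   [S ::= ( S )]
((((((S)))))) => (((((((S)))))))   [S ::= ( S )]
(((((((S))))))) => (((((((())))))))   [S ::= ( )]

S => (S) => ((S)) => (((S))) => ((((S)))) => (((((S))))) => ((((((S)))))) => (((((((S))))))) => (((((((())))))))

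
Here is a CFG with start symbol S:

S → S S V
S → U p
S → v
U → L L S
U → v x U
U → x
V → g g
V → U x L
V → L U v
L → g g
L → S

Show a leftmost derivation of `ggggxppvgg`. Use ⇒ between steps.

S ⇒ SSV ⇒ UpSV ⇒ LLSpSV ⇒ ggLSpSV ⇒ ggggSpSV ⇒ ggggUppSV ⇒ ggggxppSV ⇒ ggggxppvV ⇒ ggggxppvgg

S ⇒ SSV   [S → S S V]
SSV ⇒ UpSV   [S → U p]
UpSV ⇒ LLSpSV   [U → L L S]
LLSpSV ⇒ ggLSpSV   [L → g g]
ggLSpSV ⇒ ggggSpSV   [L → g g]
ggggSpSV ⇒ ggggUppSV   [S → U p]
ggggUppSV ⇒ ggggxppSV   [U → x]
ggggxppSV ⇒ ggggxppvV   [S → v]
ggggxppvV ⇒ ggggxppvgg   [V → g g]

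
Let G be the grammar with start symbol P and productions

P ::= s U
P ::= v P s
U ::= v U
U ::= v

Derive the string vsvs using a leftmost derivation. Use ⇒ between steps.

P ⇒ vPs   [P ::= v P s]
vPs ⇒ vsUs   [P ::= s U]
vsUs ⇒ vsvs   [U ::= v]

P ⇒ vPs ⇒ vsUs ⇒ vsvs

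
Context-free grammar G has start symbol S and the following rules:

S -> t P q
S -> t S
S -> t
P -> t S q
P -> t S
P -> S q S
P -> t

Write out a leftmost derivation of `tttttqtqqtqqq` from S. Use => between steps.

S => tPq   [S -> t P q]
tPq => ttSqq   [P -> t S q]
ttSqq => tttPqqq   [S -> t P q]
tttPqqq => tttSqSqqq   [P -> S q S]
tttSqSqqq => ttttPqqSqqq   [S -> t P q]
ttttPqqSqqq => ttttSqSqqSqqq   [P -> S q S]
ttttSqSqqSqqq => tttttqSqqSqqq   [S -> t]
tttttqSqqSqqq => tttttqtqqSqqq   [S -> t]
tttttqtqqSqqq => tttttqtqqtqqq   [S -> t]

S => tPq => ttSqq => tttPqqq => tttSqSqqq => ttttPqqSqqq => ttttSqSqqSqqq => tttttqSqqSqqq => tttttqtqqSqqq => tttttqtqqtqqq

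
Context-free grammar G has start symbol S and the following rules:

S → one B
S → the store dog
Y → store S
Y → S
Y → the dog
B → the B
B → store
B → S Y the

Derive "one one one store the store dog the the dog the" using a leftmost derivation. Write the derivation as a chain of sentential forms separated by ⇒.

S ⇒ one B ⇒ one S Y the ⇒ one one B Y the ⇒ one one S Y the Y the ⇒ one one one B Y the Y the ⇒ one one one store Y the Y the ⇒ one one one store S the Y the ⇒ one one one store the store dog the Y the ⇒ one one one store the store dog the the dog the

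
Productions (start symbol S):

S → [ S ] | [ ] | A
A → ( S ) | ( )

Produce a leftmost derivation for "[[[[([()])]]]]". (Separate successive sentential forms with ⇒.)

S ⇒ [S] ⇒ [[S]] ⇒ [[[S]]] ⇒ [[[[S]]]] ⇒ [[[[A]]]] ⇒ [[[[(S)]]]] ⇒ [[[[([S])]]]] ⇒ [[[[([A])]]]] ⇒ [[[[([()])]]]]

S ⇒ [S]   [S → [ S ]]
[S] ⇒ [[S]]   [S → [ S ]]
[[S]] ⇒ [[[S]]]   [S → [ S ]]
[[[S]]] ⇒ [[[[S]]]]   [S → [ S ]]
[[[[S]]]] ⇒ [[[[A]]]]   [S → A]
[[[[A]]]] ⇒ [[[[(S)]]]]   [A → ( S )]
[[[[(S)]]]] ⇒ [[[[([S])]]]]   [S → [ S ]]
[[[[([S])]]]] ⇒ [[[[([A])]]]]   [S → A]
[[[[([A])]]]] ⇒ [[[[([()])]]]]   [A → ( )]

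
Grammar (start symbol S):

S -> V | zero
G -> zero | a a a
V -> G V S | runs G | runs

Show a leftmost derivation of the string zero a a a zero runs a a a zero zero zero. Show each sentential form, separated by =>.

S => V => G V S => zero V S => zero G V S S => zero a a a V S S => zero a a a G V S S S => zero a a a zero V S S S => zero a a a zero runs G S S S => zero a a a zero runs a a a S S S => zero a a a zero runs a a a zero S S => zero a a a zero runs a a a zero zero S => zero a a a zero runs a a a zero zero zero

S => V   [S -> V]
V => G V S   [V -> G V S]
G V S => zero V S   [G -> zero]
zero V S => zero G V S S   [V -> G V S]
zero G V S S => zero a a a V S S   [G -> a a a]
zero a a a V S S => zero a a a G V S S S   [V -> G V S]
zero a a a G V S S S => zero a a a zero V S S S   [G -> zero]
zero a a a zero V S S S => zero a a a zero runs G S S S   [V -> runs G]
zero a a a zero runs G S S S => zero a a a zero runs a a a S S S   [G -> a a a]
zero a a a zero runs a a a S S S => zero a a a zero runs a a a zero S S   [S -> zero]
zero a a a zero runs a a a zero S S => zero a a a zero runs a a a zero zero S   [S -> zero]
zero a a a zero runs a a a zero zero S => zero a a a zero runs a a a zero zero zero   [S -> zero]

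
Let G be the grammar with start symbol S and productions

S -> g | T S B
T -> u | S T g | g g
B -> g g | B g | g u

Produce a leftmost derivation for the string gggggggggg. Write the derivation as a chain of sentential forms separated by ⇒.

S ⇒ TSB   [S -> T S B]
TSB ⇒ ggSB   [T -> g g]
ggSB ⇒ ggTSBB   [S -> T S B]
ggTSBB ⇒ ggggSBB   [T -> g g]
ggggSBB ⇒ gggggBB   [S -> g]
gggggBB ⇒ gggggggB   [B -> g g]
gggggggB ⇒ gggggggBg   [B -> B g]
gggggggBg ⇒ gggggggggg   [B -> g g]

S ⇒ TSB ⇒ ggSB ⇒ ggTSBB ⇒ ggggSBB ⇒ gggggBB ⇒ gggggggB ⇒ gggggggBg ⇒ gggggggggg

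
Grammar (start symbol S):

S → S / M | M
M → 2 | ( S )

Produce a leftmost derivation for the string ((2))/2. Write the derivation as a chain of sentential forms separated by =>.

S => S/M   [S → S / M]
S/M => M/M   [S → M]
M/M => (S)/M   [M → ( S )]
(S)/M => (M)/M   [S → M]
(M)/M => ((S))/M   [M → ( S )]
((S))/M => ((M))/M   [S → M]
((M))/M => ((2))/M   [M → 2]
((2))/M => ((2))/2   [M → 2]

S => S/M => M/M => (S)/M => (M)/M => ((S))/M => ((M))/M => ((2))/M => ((2))/2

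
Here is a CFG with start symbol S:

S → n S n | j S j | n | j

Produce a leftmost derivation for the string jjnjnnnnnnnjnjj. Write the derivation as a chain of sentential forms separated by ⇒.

S ⇒ jSj ⇒ jjSjj ⇒ jjnSnjj ⇒ jjnjSjnjj ⇒ jjnjnSnjnjj ⇒ jjnjnnSnnjnjj ⇒ jjnjnnnSnnnjnjj ⇒ jjnjnnnnnnnjnjj

S ⇒ jSj   [S → j S j]
jSj ⇒ jjSjj   [S → j S j]
jjSjj ⇒ jjnSnjj   [S → n S n]
jjnSnjj ⇒ jjnjSjnjj   [S → j S j]
jjnjSjnjj ⇒ jjnjnSnjnjj   [S → n S n]
jjnjnSnjnjj ⇒ jjnjnnSnnjnjj   [S → n S n]
jjnjnnSnnjnjj ⇒ jjnjnnnSnnnjnjj   [S → n S n]
jjnjnnnSnnnjnjj ⇒ jjnjnnnnnnnjnjj   [S → n]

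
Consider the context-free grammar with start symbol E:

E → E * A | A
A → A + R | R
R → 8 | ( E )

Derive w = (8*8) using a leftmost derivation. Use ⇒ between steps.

E ⇒ A ⇒ R ⇒ (E) ⇒ (E*A) ⇒ (A*A) ⇒ (R*A) ⇒ (8*A) ⇒ (8*R) ⇒ (8*8)

E ⇒ A   [E → A]
A ⇒ R   [A → R]
R ⇒ (E)   [R → ( E )]
(E) ⇒ (E*A)   [E → E * A]
(E*A) ⇒ (A*A)   [E → A]
(A*A) ⇒ (R*A)   [A → R]
(R*A) ⇒ (8*A)   [R → 8]
(8*A) ⇒ (8*R)   [A → R]
(8*R) ⇒ (8*8)   [R → 8]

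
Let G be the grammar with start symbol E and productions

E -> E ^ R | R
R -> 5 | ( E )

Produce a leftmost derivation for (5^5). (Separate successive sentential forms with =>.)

E => R => (E) => (E^R) => (R^R) => (5^R) => (5^5)

E => R   [E -> R]
R => (E)   [R -> ( E )]
(E) => (E^R)   [E -> E ^ R]
(E^R) => (R^R)   [E -> R]
(R^R) => (5^R)   [R -> 5]
(5^R) => (5^5)   [R -> 5]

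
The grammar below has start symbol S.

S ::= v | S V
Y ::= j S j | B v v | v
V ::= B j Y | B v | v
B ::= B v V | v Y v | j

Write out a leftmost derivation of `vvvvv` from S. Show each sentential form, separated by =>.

S => SV => SVV => SVVV => SVVVV => vVVVV => vvVVV => vvvVV => vvvvV => vvvvv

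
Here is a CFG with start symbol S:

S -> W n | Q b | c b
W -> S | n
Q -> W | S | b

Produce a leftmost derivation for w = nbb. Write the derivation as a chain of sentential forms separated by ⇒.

S ⇒ Qb   [S -> Q b]
Qb ⇒ Sb   [Q -> S]
Sb ⇒ Qbb   [S -> Q b]
Qbb ⇒ Wbb   [Q -> W]
Wbb ⇒ nbb   [W -> n]

S⇒Qb⇒Sb⇒Qbb⇒Wbb⇒nbb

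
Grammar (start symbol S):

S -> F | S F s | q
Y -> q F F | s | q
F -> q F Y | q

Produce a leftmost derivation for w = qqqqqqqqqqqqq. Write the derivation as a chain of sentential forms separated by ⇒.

S⇒F⇒qFY⇒qqFYY⇒qqqFYYY⇒qqqqFYYYY⇒qqqqqFYYYYY⇒qqqqqqYYYYY⇒qqqqqqqYYYY⇒qqqqqqqqFFYYY⇒qqqqqqqqqFYYY⇒qqqqqqqqqqYYY⇒qqqqqqqqqqqYY⇒qqqqqqqqqqqqY⇒qqqqqqqqqqqqq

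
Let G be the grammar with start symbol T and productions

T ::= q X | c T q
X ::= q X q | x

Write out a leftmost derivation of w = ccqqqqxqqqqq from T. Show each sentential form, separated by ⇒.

T⇒cTq⇒ccTqq⇒ccqXqq⇒ccqqXqqq⇒ccqqqXqqqq⇒ccqqqqXqqqqq⇒ccqqqqxqqqqq

T ⇒ cTq   [T ::= c T q]
cTq ⇒ ccTqq   [T ::= c T q]
ccTqq ⇒ ccqXqq   [T ::= q X]
ccqXqq ⇒ ccqqXqqq   [X ::= q X q]
ccqqXqqq ⇒ ccqqqXqqqq   [X ::= q X q]
ccqqqXqqqq ⇒ ccqqqqXqqqqq   [X ::= q X q]
ccqqqqXqqqqq ⇒ ccqqqqxqqqqq   [X ::= x]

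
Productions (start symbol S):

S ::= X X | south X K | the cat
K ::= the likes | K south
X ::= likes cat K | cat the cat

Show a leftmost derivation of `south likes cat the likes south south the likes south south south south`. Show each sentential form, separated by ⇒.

S ⇒ south X K   [S ::= south X K]
south X K ⇒ south likes cat K K   [X ::= likes cat K]
south likes cat K K ⇒ south likes cat K south K   [K ::= K south]
south likes cat K south K ⇒ south likes cat K south south K   [K ::= K south]
south likes cat K south south K ⇒ south likes cat the likes south south K   [K ::= the likes]
south likes cat the likes south south K ⇒ south likes cat the likes south south K south   [K ::= K south]
south likes cat the likes south south K south ⇒ south likes cat the likes south south K south south   [K ::= K south]
south likes cat the likes south south K south south ⇒ south likes cat the likes south south K south south south   [K ::= K south]
south likes cat the likes south south K south south south ⇒ south likes cat the likes south south K south south south south   [K ::= K south]
south likes cat the likes south south K south south south south ⇒ south likes cat the likes south south the likes south south south south   [K ::= the likes]

S ⇒ south X K ⇒ south likes cat K K ⇒ south likes cat K south K ⇒ south likes cat K south south K ⇒ south likes cat the likes south south K ⇒ south likes cat the likes south south K south ⇒ south likes cat the likes south south K south south ⇒ south likes cat the likes south south K south south south ⇒ south likes cat the likes south south K south south south south ⇒ south likes cat the likes south south the likes south south south south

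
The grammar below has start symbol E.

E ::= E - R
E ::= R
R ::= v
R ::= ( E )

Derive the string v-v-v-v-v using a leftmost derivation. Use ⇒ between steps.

E ⇒ E-R ⇒ E-R-R ⇒ E-R-R-R ⇒ E-R-R-R-R ⇒ R-R-R-R-R ⇒ v-R-R-R-R ⇒ v-v-R-R-R ⇒ v-v-v-R-R ⇒ v-v-v-v-R ⇒ v-v-v-v-v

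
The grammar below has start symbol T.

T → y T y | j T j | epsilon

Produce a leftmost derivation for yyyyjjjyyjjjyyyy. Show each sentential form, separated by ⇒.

T⇒yTy⇒yyTyy⇒yyyTyyy⇒yyyyTyyyy⇒yyyyjTjyyyy⇒yyyyjjTjjyyyy⇒yyyyjjjTjjjyyyy⇒yyyyjjjyTyjjjyyyy⇒yyyyjjjyyjjjyyyy

T ⇒ yTy   [T → y T y]
yTy ⇒ yyTyy   [T → y T y]
yyTyy ⇒ yyyTyyy   [T → y T y]
yyyTyyy ⇒ yyyyTyyyy   [T → y T y]
yyyyTyyyy ⇒ yyyyjTjyyyy   [T → j T j]
yyyyjTjyyyy ⇒ yyyyjjTjjyyyy   [T → j T j]
yyyyjjTjjyyyy ⇒ yyyyjjjTjjjyyyy   [T → j T j]
yyyyjjjTjjjyyyy ⇒ yyyyjjjyTyjjjyyyy   [T → y T y]
yyyyjjjyTyjjjyyyy ⇒ yyyyjjjyyjjjyyyy   [T → epsilon]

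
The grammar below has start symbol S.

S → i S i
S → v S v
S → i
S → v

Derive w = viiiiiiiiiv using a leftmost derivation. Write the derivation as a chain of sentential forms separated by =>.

S => vSv   [S → v S v]
vSv => viSiv   [S → i S i]
viSiv => viiSiiv   [S → i S i]
viiSiiv => viiiSiiiv   [S → i S i]
viiiSiiiv => viiiiSiiiiv   [S → i S i]
viiiiSiiiiv => viiiiiiiiiv   [S → i]

S=>vSv=>viSiv=>viiSiiv=>viiiSiiiv=>viiiiSiiiiv=>viiiiiiiiiv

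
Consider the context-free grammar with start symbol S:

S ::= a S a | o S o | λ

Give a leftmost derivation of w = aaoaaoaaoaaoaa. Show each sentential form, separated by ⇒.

S ⇒ aSa ⇒ aaSaa ⇒ aaoSoaa ⇒ aaoaSaoaa ⇒ aaoaaSaaoaa ⇒ aaoaaoSoaaoaa ⇒ aaoaaoaSaoaaoaa ⇒ aaoaaoaaoaaoaa

S ⇒ aSa   [S ::= a S a]
aSa ⇒ aaSaa   [S ::= a S a]
aaSaa ⇒ aaoSoaa   [S ::= o S o]
aaoSoaa ⇒ aaoaSaoaa   [S ::= a S a]
aaoaSaoaa ⇒ aaoaaSaaoaa   [S ::= a S a]
aaoaaSaaoaa ⇒ aaoaaoSoaaoaa   [S ::= o S o]
aaoaaoSoaaoaa ⇒ aaoaaoaSaoaaoaa   [S ::= a S a]
aaoaaoaSaoaaoaa ⇒ aaoaaoaaoaaoaa   [S ::= λ]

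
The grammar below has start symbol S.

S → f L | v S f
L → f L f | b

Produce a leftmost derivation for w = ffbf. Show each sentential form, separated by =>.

S => fL   [S → f L]
fL => ffLf   [L → f L f]
ffLf => ffbf   [L → b]

S => fL => ffLf => ffbf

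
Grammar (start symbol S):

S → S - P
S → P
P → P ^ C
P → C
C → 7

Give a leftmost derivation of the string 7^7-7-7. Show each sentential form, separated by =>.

S=>S-P=>S-P-P=>P-P-P=>P^C-P-P=>C^C-P-P=>7^C-P-P=>7^7-P-P=>7^7-C-P=>7^7-7-P=>7^7-7-C=>7^7-7-7

S => S-P   [S → S - P]
S-P => S-P-P   [S → S - P]
S-P-P => P-P-P   [S → P]
P-P-P => P^C-P-P   [P → P ^ C]
P^C-P-P => C^C-P-P   [P → C]
C^C-P-P => 7^C-P-P   [C → 7]
7^C-P-P => 7^7-P-P   [C → 7]
7^7-P-P => 7^7-C-P   [P → C]
7^7-C-P => 7^7-7-P   [C → 7]
7^7-7-P => 7^7-7-C   [P → C]
7^7-7-C => 7^7-7-7   [C → 7]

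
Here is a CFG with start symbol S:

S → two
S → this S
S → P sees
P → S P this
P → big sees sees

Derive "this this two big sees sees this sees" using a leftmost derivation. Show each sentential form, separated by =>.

S => P sees => S P this sees => this S P this sees => this this S P this sees => this this two P this sees => this this two big sees sees this sees

S => P sees   [S → P sees]
P sees => S P this sees   [P → S P this]
S P this sees => this S P this sees   [S → this S]
this S P this sees => this this S P this sees   [S → this S]
this this S P this sees => this this two P this sees   [S → two]
this this two P this sees => this this two big sees sees this sees   [P → big sees sees]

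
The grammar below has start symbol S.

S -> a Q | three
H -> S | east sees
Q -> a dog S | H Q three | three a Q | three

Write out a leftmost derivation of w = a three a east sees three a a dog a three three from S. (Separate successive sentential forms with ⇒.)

S ⇒ a Q ⇒ a three a Q ⇒ a three a H Q three ⇒ a three a east sees Q three ⇒ a three a east sees three a Q three ⇒ a three a east sees three a a dog S three ⇒ a three a east sees three a a dog a Q three ⇒ a three a east sees three a a dog a three three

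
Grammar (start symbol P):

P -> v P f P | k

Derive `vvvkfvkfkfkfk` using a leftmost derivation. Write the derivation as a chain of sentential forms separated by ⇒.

P ⇒ vPfP ⇒ vvPfPfP ⇒ vvvPfPfPfP ⇒ vvvkfPfPfP ⇒ vvvkfvPfPfPfP ⇒ vvvkfvkfPfPfP ⇒ vvvkfvkfkfPfP ⇒ vvvkfvkfkfkfP ⇒ vvvkfvkfkfkfk

P ⇒ vPfP   [P -> v P f P]
vPfP ⇒ vvPfPfP   [P -> v P f P]
vvPfPfP ⇒ vvvPfPfPfP   [P -> v P f P]
vvvPfPfPfP ⇒ vvvkfPfPfP   [P -> k]
vvvkfPfPfP ⇒ vvvkfvPfPfPfP   [P -> v P f P]
vvvkfvPfPfPfP ⇒ vvvkfvkfPfPfP   [P -> k]
vvvkfvkfPfPfP ⇒ vvvkfvkfkfPfP   [P -> k]
vvvkfvkfkfPfP ⇒ vvvkfvkfkfkfP   [P -> k]
vvvkfvkfkfkfP ⇒ vvvkfvkfkfkfk   [P -> k]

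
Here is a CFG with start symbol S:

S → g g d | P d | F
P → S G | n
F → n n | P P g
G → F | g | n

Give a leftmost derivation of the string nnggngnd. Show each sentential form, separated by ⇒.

S ⇒ Pd ⇒ SGd ⇒ FGd ⇒ PPgGd ⇒ SGPgGd ⇒ FGPgGd ⇒ PPgGPgGd ⇒ nPgGPgGd ⇒ nngGPgGd ⇒ nnggPgGd ⇒ nnggngGd ⇒ nnggngnd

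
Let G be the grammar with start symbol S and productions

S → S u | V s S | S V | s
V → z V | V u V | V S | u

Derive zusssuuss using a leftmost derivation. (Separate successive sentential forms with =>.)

S => VsS   [S → V s S]
VsS => VuVsS   [V → V u V]
VuVsS => VSuVsS   [V → V S]
VSuVsS => VSSuVsS   [V → V S]
VSSuVsS => zVSSuVsS   [V → z V]
zVSSuVsS => zVSSSuVsS   [V → V S]
zVSSSuVsS => zuSSSuVsS   [V → u]
zuSSSuVsS => zusSSuVsS   [S → s]
zusSSuVsS => zussSuVsS   [S → s]
zussSuVsS => zusssuVsS   [S → s]
zusssuVsS => zusssuusS   [V → u]
zusssuusS => zusssuuss   [S → s]

S => VsS => VuVsS => VSuVsS => VSSuVsS => zVSSuVsS => zVSSSuVsS => zuSSSuVsS => zusSSuVsS => zussSuVsS => zusssuVsS => zusssuusS => zusssuuss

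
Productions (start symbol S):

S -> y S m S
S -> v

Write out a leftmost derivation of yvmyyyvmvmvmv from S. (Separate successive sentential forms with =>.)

S=>ySmS=>yvmS=>yvmySmS=>yvmyySmSmS=>yvmyyySmSmSmS=>yvmyyyvmSmSmS=>yvmyyyvmvmSmS=>yvmyyyvmvmvmS=>yvmyyyvmvmvmv

S => ySmS   [S -> y S m S]
ySmS => yvmS   [S -> v]
yvmS => yvmySmS   [S -> y S m S]
yvmySmS => yvmyySmSmS   [S -> y S m S]
yvmyySmSmS => yvmyyySmSmSmS   [S -> y S m S]
yvmyyySmSmSmS => yvmyyyvmSmSmS   [S -> v]
yvmyyyvmSmSmS => yvmyyyvmvmSmS   [S -> v]
yvmyyyvmvmSmS => yvmyyyvmvmvmS   [S -> v]
yvmyyyvmvmvmS => yvmyyyvmvmvmv   [S -> v]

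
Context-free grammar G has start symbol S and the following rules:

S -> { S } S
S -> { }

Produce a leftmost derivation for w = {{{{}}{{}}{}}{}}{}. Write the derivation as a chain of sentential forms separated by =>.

S=>{S}S=>{{S}S}S=>{{{S}S}S}S=>{{{{}}S}S}S=>{{{{}}{S}S}S}S=>{{{{}}{{}}S}S}S=>{{{{}}{{}}{}}S}S=>{{{{}}{{}}{}}{}}S=>{{{{}}{{}}{}}{}}{}

S => {S}S   [S -> { S } S]
{S}S => {{S}S}S   [S -> { S } S]
{{S}S}S => {{{S}S}S}S   [S -> { S } S]
{{{S}S}S}S => {{{{}}S}S}S   [S -> { }]
{{{{}}S}S}S => {{{{}}{S}S}S}S   [S -> { S } S]
{{{{}}{S}S}S}S => {{{{}}{{}}S}S}S   [S -> { }]
{{{{}}{{}}S}S}S => {{{{}}{{}}{}}S}S   [S -> { }]
{{{{}}{{}}{}}S}S => {{{{}}{{}}{}}{}}S   [S -> { }]
{{{{}}{{}}{}}{}}S => {{{{}}{{}}{}}{}}{}   [S -> { }]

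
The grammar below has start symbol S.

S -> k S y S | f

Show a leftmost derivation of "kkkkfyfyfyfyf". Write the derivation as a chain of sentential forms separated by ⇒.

S ⇒ kSyS ⇒ kkSySyS ⇒ kkkSySySyS ⇒ kkkkSySySySyS ⇒ kkkkfySySySyS ⇒ kkkkfyfySySyS ⇒ kkkkfyfyfySyS ⇒ kkkkfyfyfyfyS ⇒ kkkkfyfyfyfyf

S ⇒ kSyS   [S -> k S y S]
kSyS ⇒ kkSySyS   [S -> k S y S]
kkSySyS ⇒ kkkSySySyS   [S -> k S y S]
kkkSySySyS ⇒ kkkkSySySySyS   [S -> k S y S]
kkkkSySySySyS ⇒ kkkkfySySySyS   [S -> f]
kkkkfySySySyS ⇒ kkkkfyfySySyS   [S -> f]
kkkkfyfySySyS ⇒ kkkkfyfyfySyS   [S -> f]
kkkkfyfyfySyS ⇒ kkkkfyfyfyfyS   [S -> f]
kkkkfyfyfyfyS ⇒ kkkkfyfyfyfyf   [S -> f]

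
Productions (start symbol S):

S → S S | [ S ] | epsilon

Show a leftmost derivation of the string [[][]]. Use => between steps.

S => SS   [S → S S]
SS => [S]S   [S → [ S ]]
[S]S => [SS]S   [S → S S]
[SS]S => [[S]S]S   [S → [ S ]]
[[S]S]S => [[]S]S   [S → epsilon]
[[]S]S => [[]SS]S   [S → S S]
[[]SS]S => [[][S]S]S   [S → [ S ]]
[[][S]S]S => [[][]S]S   [S → epsilon]
[[][]S]S => [[][]]S   [S → epsilon]
[[][]]S => [[][]]   [S → epsilon]

S=>SS=>[S]S=>[SS]S=>[[S]S]S=>[[]S]S=>[[]SS]S=>[[][S]S]S=>[[][]S]S=>[[][]]S=>[[][]]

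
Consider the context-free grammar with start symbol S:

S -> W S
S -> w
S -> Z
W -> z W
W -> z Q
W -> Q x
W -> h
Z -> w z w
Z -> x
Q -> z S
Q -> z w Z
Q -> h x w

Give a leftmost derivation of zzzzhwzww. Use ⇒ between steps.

S ⇒ WS   [S -> W S]
WS ⇒ zWS   [W -> z W]
zWS ⇒ zzWS   [W -> z W]
zzWS ⇒ zzzQS   [W -> z Q]
zzzQS ⇒ zzzzSS   [Q -> z S]
zzzzSS ⇒ zzzzWSS   [S -> W S]
zzzzWSS ⇒ zzzzhSS   [W -> h]
zzzzhSS ⇒ zzzzhZS   [S -> Z]
zzzzhZS ⇒ zzzzhwzwS   [Z -> w z w]
zzzzhwzwS ⇒ zzzzhwzww   [S -> w]

S ⇒ WS ⇒ zWS ⇒ zzWS ⇒ zzzQS ⇒ zzzzSS ⇒ zzzzWSS ⇒ zzzzhSS ⇒ zzzzhZS ⇒ zzzzhwzwS ⇒ zzzzhwzww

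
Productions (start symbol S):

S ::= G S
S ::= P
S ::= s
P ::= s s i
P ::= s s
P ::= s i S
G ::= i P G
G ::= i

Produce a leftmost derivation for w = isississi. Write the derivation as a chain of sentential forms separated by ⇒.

S ⇒ GS   [S ::= G S]
GS ⇒ iPGS   [G ::= i P G]
iPGS ⇒ isiSGS   [P ::= s i S]
isiSGS ⇒ isiPGS   [S ::= P]
isiPGS ⇒ isissGS   [P ::= s s]
isissGS ⇒ isissiS   [G ::= i]
isissiS ⇒ isissiP   [S ::= P]
isissiP ⇒ isississi   [P ::= s s i]

S ⇒ GS ⇒ iPGS ⇒ isiSGS ⇒ isiPGS ⇒ isissGS ⇒ isissiS ⇒ isissiP ⇒ isississi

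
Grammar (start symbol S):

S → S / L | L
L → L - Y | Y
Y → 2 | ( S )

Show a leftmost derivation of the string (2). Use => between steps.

S=>L=>Y=>(S)=>(L)=>(Y)=>(2)

S => L   [S → L]
L => Y   [L → Y]
Y => (S)   [Y → ( S )]
(S) => (L)   [S → L]
(L) => (Y)   [L → Y]
(Y) => (2)   [Y → 2]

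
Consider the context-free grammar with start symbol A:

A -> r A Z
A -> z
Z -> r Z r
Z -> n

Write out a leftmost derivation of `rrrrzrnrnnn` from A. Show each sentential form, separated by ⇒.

A⇒rAZ⇒rrAZZ⇒rrrAZZZ⇒rrrrAZZZZ⇒rrrrzZZZZ⇒rrrrzrZrZZZ⇒rrrrzrnrZZZ⇒rrrrzrnrnZZ⇒rrrrzrnrnnZ⇒rrrrzrnrnnn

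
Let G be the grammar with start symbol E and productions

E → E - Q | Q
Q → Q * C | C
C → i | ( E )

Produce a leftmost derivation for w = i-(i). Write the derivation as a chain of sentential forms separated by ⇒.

E ⇒ E-Q ⇒ Q-Q ⇒ C-Q ⇒ i-Q ⇒ i-C ⇒ i-(E) ⇒ i-(Q) ⇒ i-(C) ⇒ i-(i)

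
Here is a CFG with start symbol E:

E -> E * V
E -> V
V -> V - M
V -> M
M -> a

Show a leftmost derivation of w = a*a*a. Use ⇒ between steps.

E ⇒ E*V   [E -> E * V]
E*V ⇒ E*V*V   [E -> E * V]
E*V*V ⇒ V*V*V   [E -> V]
V*V*V ⇒ M*V*V   [V -> M]
M*V*V ⇒ a*V*V   [M -> a]
a*V*V ⇒ a*M*V   [V -> M]
a*M*V ⇒ a*a*V   [M -> a]
a*a*V ⇒ a*a*M   [V -> M]
a*a*M ⇒ a*a*a   [M -> a]

E⇒E*V⇒E*V*V⇒V*V*V⇒M*V*V⇒a*V*V⇒a*M*V⇒a*a*V⇒a*a*M⇒a*a*a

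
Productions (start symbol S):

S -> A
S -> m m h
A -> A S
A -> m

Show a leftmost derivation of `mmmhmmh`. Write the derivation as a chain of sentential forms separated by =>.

S=>A=>AS=>ASS=>mSS=>mmmhS=>mmmhmmh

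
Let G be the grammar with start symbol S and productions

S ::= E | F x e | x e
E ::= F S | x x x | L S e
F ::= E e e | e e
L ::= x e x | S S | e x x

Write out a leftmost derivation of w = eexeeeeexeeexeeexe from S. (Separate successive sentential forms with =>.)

S => Fxe   [S ::= F x e]
Fxe => Eeexe   [F ::= E e e]
Eeexe => FSeexe   [E ::= F S]
FSeexe => EeeSeexe   [F ::= E e e]
EeeSeexe => FSeeSeexe   [E ::= F S]
FSeeSeexe => EeeSeeSeexe   [F ::= E e e]
EeeSeeSeexe => FSeeSeeSeexe   [E ::= F S]
FSeeSeeSeexe => eeSeeSeeSeexe   [F ::= e e]
eeSeeSeeSeexe => eexeeeSeeSeexe   [S ::= x e]
eexeeeSeeSeexe => eexeeeFxeeeSeexe   [S ::= F x e]
eexeeeFxeeeSeexe => eexeeeeexeeeSeexe   [F ::= e e]
eexeeeeexeeeSeexe => eexeeeeexeeexeeexe   [S ::= x e]

S=>Fxe=>Eeexe=>FSeexe=>EeeSeexe=>FSeeSeexe=>EeeSeeSeexe=>FSeeSeeSeexe=>eeSeeSeeSeexe=>eexeeeSeeSeexe=>eexeeeFxeeeSeexe=>eexeeeeexeeeSeexe=>eexeeeeexeeexeeexe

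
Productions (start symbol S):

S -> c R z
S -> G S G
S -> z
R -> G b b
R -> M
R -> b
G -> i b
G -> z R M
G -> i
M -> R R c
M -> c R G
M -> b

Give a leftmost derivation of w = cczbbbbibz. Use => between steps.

S => cRz => cMz => ccRGz => ccGbbGz => cczRMbbGz => cczMMbbGz => cczbMbbGz => cczbbbbGz => cczbbbbibz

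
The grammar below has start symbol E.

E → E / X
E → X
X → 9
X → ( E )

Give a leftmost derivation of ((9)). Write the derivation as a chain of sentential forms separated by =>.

E => X   [E → X]
X => (E)   [X → ( E )]
(E) => (X)   [E → X]
(X) => ((E))   [X → ( E )]
((E)) => ((X))   [E → X]
((X)) => ((9))   [X → 9]

E=>X=>(E)=>(X)=>((E))=>((X))=>((9))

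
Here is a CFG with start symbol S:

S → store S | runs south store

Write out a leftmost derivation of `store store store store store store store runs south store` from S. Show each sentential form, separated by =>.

S => store S => store store S => store store store S => store store store store S => store store store store store S => store store store store store store S => store store store store store store store S => store store store store store store store runs south store

S => store S   [S → store S]
store S => store store S   [S → store S]
store store S => store store store S   [S → store S]
store store store S => store store store store S   [S → store S]
store store store store S => store store store store store S   [S → store S]
store store store store store S => store store store store store store S   [S → store S]
store store store store store store S => store store store store store store store S   [S → store S]
store store store store store store store S => store store store store store store store runs south store   [S → runs south store]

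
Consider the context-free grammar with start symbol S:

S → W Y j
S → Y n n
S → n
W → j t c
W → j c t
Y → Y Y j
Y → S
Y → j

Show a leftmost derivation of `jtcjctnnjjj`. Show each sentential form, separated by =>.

S => WYj   [S → W Y j]
WYj => jtcYj   [W → j t c]
jtcYj => jtcSj   [Y → S]
jtcSj => jtcWYjj   [S → W Y j]
jtcWYjj => jtcjctYjj   [W → j c t]
jtcjctYjj => jtcjctYYjjj   [Y → Y Y j]
jtcjctYYjjj => jtcjctSYjjj   [Y → S]
jtcjctSYjjj => jtcjctnYjjj   [S → n]
jtcjctnYjjj => jtcjctnSjjj   [Y → S]
jtcjctnSjjj => jtcjctnnjjj   [S → n]

S=>WYj=>jtcYj=>jtcSj=>jtcWYjj=>jtcjctYjj=>jtcjctYYjjj=>jtcjctSYjjj=>jtcjctnYjjj=>jtcjctnSjjj=>jtcjctnnjjj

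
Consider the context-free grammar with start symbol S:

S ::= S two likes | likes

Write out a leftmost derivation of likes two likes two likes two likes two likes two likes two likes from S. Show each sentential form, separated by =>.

S => S two likes   [S ::= S two likes]
S two likes => S two likes two likes   [S ::= S two likes]
S two likes two likes => S two likes two likes two likes   [S ::= S two likes]
S two likes two likes two likes => S two likes two likes two likes two likes   [S ::= S two likes]
S two likes two likes two likes two likes => S two likes two likes two likes two likes two likes   [S ::= S two likes]
S two likes two likes two likes two likes two likes => S two likes two likes two likes two likes two likes two likes   [S ::= S two likes]
S two likes two likes two likes two likes two likes two likes => likes two likes two likes two likes two likes two likes two likes   [S ::= likes]

S => S two likes => S two likes two likes => S two likes two likes two likes => S two likes two likes two likes two likes => S two likes two likes two likes two likes two likes => S two likes two likes two likes two likes two likes two likes => likes two likes two likes two likes two likes two likes two likes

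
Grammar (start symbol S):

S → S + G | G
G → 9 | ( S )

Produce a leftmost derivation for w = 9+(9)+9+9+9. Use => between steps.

S => S+G   [S → S + G]
S+G => S+G+G   [S → S + G]
S+G+G => S+G+G+G   [S → S + G]
S+G+G+G => S+G+G+G+G   [S → S + G]
S+G+G+G+G => G+G+G+G+G   [S → G]
G+G+G+G+G => 9+G+G+G+G   [G → 9]
9+G+G+G+G => 9+(S)+G+G+G   [G → ( S )]
9+(S)+G+G+G => 9+(G)+G+G+G   [S → G]
9+(G)+G+G+G => 9+(9)+G+G+G   [G → 9]
9+(9)+G+G+G => 9+(9)+9+G+G   [G → 9]
9+(9)+9+G+G => 9+(9)+9+9+G   [G → 9]
9+(9)+9+9+G => 9+(9)+9+9+9   [G → 9]

S => S+G => S+G+G => S+G+G+G => S+G+G+G+G => G+G+G+G+G => 9+G+G+G+G => 9+(S)+G+G+G => 9+(G)+G+G+G => 9+(9)+G+G+G => 9+(9)+9+G+G => 9+(9)+9+9+G => 9+(9)+9+9+9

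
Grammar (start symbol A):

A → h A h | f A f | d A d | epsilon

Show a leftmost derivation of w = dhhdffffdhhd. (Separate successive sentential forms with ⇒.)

A⇒dAd⇒dhAhd⇒dhhAhhd⇒dhhdAdhhd⇒dhhdfAfdhhd⇒dhhdffAffdhhd⇒dhhdffffdhhd

A ⇒ dAd   [A → d A d]
dAd ⇒ dhAhd   [A → h A h]
dhAhd ⇒ dhhAhhd   [A → h A h]
dhhAhhd ⇒ dhhdAdhhd   [A → d A d]
dhhdAdhhd ⇒ dhhdfAfdhhd   [A → f A f]
dhhdfAfdhhd ⇒ dhhdffAffdhhd   [A → f A f]
dhhdffAffdhhd ⇒ dhhdffffdhhd   [A → epsilon]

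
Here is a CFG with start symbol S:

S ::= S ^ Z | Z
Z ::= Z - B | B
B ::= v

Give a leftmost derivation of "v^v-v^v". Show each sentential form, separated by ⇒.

S ⇒ S^Z ⇒ S^Z^Z ⇒ Z^Z^Z ⇒ B^Z^Z ⇒ v^Z^Z ⇒ v^Z-B^Z ⇒ v^B-B^Z ⇒ v^v-B^Z ⇒ v^v-v^Z ⇒ v^v-v^B ⇒ v^v-v^v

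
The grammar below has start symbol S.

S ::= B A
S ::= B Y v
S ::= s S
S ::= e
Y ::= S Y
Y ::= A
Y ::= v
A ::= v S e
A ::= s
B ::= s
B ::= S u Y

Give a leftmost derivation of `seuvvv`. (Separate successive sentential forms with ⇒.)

S ⇒ BYv ⇒ SuYYv ⇒ sSuYYv ⇒ seuYYv ⇒ seuvYv ⇒ seuvvv

S ⇒ BYv   [S ::= B Y v]
BYv ⇒ SuYYv   [B ::= S u Y]
SuYYv ⇒ sSuYYv   [S ::= s S]
sSuYYv ⇒ seuYYv   [S ::= e]
seuYYv ⇒ seuvYv   [Y ::= v]
seuvYv ⇒ seuvvv   [Y ::= v]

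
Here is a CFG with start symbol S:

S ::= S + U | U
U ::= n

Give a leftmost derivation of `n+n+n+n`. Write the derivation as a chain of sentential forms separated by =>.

S=>S+U=>S+U+U=>S+U+U+U=>U+U+U+U=>n+U+U+U=>n+n+U+U=>n+n+n+U=>n+n+n+n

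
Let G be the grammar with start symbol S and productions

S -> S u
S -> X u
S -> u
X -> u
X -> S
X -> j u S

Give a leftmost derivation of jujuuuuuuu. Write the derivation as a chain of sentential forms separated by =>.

S => Xu => juSu => juXuu => juSuu => juXuuu => juSuuu => juSuuuu => juXuuuuu => jujuSuuuuu => jujuuuuuuu

S => Xu   [S -> X u]
Xu => juSu   [X -> j u S]
juSu => juXuu   [S -> X u]
juXuu => juSuu   [X -> S]
juSuu => juXuuu   [S -> X u]
juXuuu => juSuuu   [X -> S]
juSuuu => juSuuuu   [S -> S u]
juSuuuu => juXuuuuu   [S -> X u]
juXuuuuu => jujuSuuuuu   [X -> j u S]
jujuSuuuuu => jujuuuuuuu   [S -> u]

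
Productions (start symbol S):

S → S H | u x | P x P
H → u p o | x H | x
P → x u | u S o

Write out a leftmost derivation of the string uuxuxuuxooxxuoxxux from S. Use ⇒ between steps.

S ⇒ SH   [S → S H]
SH ⇒ PxPH   [S → P x P]
PxPH ⇒ uSoxPH   [P → u S o]
uSoxPH ⇒ uPxPoxPH   [S → P x P]
uPxPoxPH ⇒ uuSoxPoxPH   [P → u S o]
uuSoxPoxPH ⇒ uuPxPoxPoxPH   [S → P x P]
uuPxPoxPoxPH ⇒ uuxuxPoxPoxPH   [P → x u]
uuxuxPoxPoxPH ⇒ uuxuxuSooxPoxPH   [P → u S o]
uuxuxuSooxPoxPH ⇒ uuxuxuuxooxPoxPH   [S → u x]
uuxuxuuxooxPoxPH ⇒ uuxuxuuxooxxuoxPH   [P → x u]
uuxuxuuxooxxuoxPH ⇒ uuxuxuuxooxxuoxxuH   [P → x u]
uuxuxuuxooxxuoxxuH ⇒ uuxuxuuxooxxuoxxux   [H → x]

S ⇒ SH ⇒ PxPH ⇒ uSoxPH ⇒ uPxPoxPH ⇒ uuSoxPoxPH ⇒ uuPxPoxPoxPH ⇒ uuxuxPoxPoxPH ⇒ uuxuxuSooxPoxPH ⇒ uuxuxuuxooxPoxPH ⇒ uuxuxuuxooxxuoxPH ⇒ uuxuxuuxooxxuoxxuH ⇒ uuxuxuuxooxxuoxxux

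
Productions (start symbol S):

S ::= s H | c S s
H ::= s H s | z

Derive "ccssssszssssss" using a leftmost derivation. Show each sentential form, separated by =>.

S => cSs => ccSss => ccsHss => ccssHsss => ccsssHssss => ccssssHsssss => ccsssssHssssss => ccssssszssssss

S => cSs   [S ::= c S s]
cSs => ccSss   [S ::= c S s]
ccSss => ccsHss   [S ::= s H]
ccsHss => ccssHsss   [H ::= s H s]
ccssHsss => ccsssHssss   [H ::= s H s]
ccsssHssss => ccssssHsssss   [H ::= s H s]
ccssssHsssss => ccsssssHssssss   [H ::= s H s]
ccsssssHssssss => ccssssszssssss   [H ::= z]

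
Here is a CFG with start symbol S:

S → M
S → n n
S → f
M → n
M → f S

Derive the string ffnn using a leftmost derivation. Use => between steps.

S => M => fS => fM => ffS => ffnn

S => M   [S → M]
M => fS   [M → f S]
fS => fM   [S → M]
fM => ffS   [M → f S]
ffS => ffnn   [S → n n]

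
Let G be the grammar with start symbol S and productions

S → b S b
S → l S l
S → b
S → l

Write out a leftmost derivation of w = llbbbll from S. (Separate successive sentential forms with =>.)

S => lSl => llSll => llbSbll => llbbbll

S => lSl   [S → l S l]
lSl => llSll   [S → l S l]
llSll => llbSbll   [S → b S b]
llbSbll => llbbbll   [S → b]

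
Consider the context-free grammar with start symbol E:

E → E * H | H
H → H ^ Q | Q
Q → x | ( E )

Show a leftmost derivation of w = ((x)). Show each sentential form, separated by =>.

E => H => Q => (E) => (H) => (Q) => ((E)) => ((H)) => ((Q)) => ((x))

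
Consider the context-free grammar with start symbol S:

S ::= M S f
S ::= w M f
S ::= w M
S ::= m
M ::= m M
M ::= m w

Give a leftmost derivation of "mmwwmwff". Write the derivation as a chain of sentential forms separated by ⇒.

S ⇒ MSf ⇒ mMSf ⇒ mmwSf ⇒ mmwwMff ⇒ mmwwmwff

S ⇒ MSf   [S ::= M S f]
MSf ⇒ mMSf   [M ::= m M]
mMSf ⇒ mmwSf   [M ::= m w]
mmwSf ⇒ mmwwMff   [S ::= w M f]
mmwwMff ⇒ mmwwmwff   [M ::= m w]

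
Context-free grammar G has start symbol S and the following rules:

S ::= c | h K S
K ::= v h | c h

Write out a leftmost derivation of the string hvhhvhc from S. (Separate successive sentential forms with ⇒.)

S ⇒ hKS ⇒ hvhS ⇒ hvhhKS ⇒ hvhhvhS ⇒ hvhhvhc

S ⇒ hKS   [S ::= h K S]
hKS ⇒ hvhS   [K ::= v h]
hvhS ⇒ hvhhKS   [S ::= h K S]
hvhhKS ⇒ hvhhvhS   [K ::= v h]
hvhhvhS ⇒ hvhhvhc   [S ::= c]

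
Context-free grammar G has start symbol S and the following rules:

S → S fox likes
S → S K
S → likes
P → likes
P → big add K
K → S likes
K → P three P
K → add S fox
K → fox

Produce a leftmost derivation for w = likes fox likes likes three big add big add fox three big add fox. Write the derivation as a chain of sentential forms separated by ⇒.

S ⇒ S K ⇒ S fox likes K ⇒ likes fox likes K ⇒ likes fox likes P three P ⇒ likes fox likes likes three P ⇒ likes fox likes likes three big add K ⇒ likes fox likes likes three big add P three P ⇒ likes fox likes likes three big add big add K three P ⇒ likes fox likes likes three big add big add fox three P ⇒ likes fox likes likes three big add big add fox three big add K ⇒ likes fox likes likes three big add big add fox three big add fox

S ⇒ S K   [S → S K]
S K ⇒ S fox likes K   [S → S fox likes]
S fox likes K ⇒ likes fox likes K   [S → likes]
likes fox likes K ⇒ likes fox likes P three P   [K → P three P]
likes fox likes P three P ⇒ likes fox likes likes three P   [P → likes]
likes fox likes likes three P ⇒ likes fox likes likes three big add K   [P → big add K]
likes fox likes likes three big add K ⇒ likes fox likes likes three big add P three P   [K → P three P]
likes fox likes likes three big add P three P ⇒ likes fox likes likes three big add big add K three P   [P → big add K]
likes fox likes likes three big add big add K three P ⇒ likes fox likes likes three big add big add fox three P   [K → fox]
likes fox likes likes three big add big add fox three P ⇒ likes fox likes likes three big add big add fox three big add K   [P → big add K]
likes fox likes likes three big add big add fox three big add K ⇒ likes fox likes likes three big add big add fox three big add fox   [K → fox]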